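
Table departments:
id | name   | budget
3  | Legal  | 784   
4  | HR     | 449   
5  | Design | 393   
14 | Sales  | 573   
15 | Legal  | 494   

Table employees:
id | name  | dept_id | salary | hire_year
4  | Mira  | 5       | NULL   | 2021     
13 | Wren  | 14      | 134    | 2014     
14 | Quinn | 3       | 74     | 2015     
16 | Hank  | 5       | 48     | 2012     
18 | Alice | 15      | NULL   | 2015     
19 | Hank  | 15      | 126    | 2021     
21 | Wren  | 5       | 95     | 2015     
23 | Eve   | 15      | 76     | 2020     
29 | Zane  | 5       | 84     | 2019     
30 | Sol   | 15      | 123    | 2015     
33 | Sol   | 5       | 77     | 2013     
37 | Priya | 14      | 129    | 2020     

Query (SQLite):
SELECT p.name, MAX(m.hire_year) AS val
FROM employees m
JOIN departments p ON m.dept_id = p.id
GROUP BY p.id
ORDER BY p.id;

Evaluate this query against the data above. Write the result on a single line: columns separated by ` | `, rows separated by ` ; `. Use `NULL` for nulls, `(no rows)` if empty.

Legal | 2015 ; Design | 2021 ; Sales | 2020 ; Legal | 2021

Join each employees row to its departments via dept_id.
Group joined rows by departments.id; compute MAX(m.hire_year) per group.
  3: ids {14} → MAX(m.hire_year)=2015
  5: ids {4, 16, 21, 29, 33} → MAX(m.hire_year)=2021
  14: ids {13, 37} → MAX(m.hire_year)=2020
  15: ids {18, 19, 23, 30} → MAX(m.hire_year)=2021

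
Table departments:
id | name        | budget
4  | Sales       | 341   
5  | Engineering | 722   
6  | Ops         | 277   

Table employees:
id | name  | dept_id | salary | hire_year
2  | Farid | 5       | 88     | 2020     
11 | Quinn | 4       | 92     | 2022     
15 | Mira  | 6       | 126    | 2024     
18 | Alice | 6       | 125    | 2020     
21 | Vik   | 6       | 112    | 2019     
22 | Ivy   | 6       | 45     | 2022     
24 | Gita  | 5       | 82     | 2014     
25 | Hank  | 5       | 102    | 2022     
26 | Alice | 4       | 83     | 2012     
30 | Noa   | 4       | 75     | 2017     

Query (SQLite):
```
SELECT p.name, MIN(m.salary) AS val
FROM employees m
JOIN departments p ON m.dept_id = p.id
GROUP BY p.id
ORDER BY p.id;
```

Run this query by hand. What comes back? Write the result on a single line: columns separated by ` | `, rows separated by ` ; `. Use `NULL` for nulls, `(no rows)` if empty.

Join each employees row to its departments via dept_id.
Group joined rows by departments.id; compute MIN(m.salary) per group.
  4: ids {11, 26, 30} → MIN(m.salary)=75
  5: ids {2, 24, 25} → MIN(m.salary)=82
  6: ids {15, 18, 21, 22} → MIN(m.salary)=45

Sales | 75 ; Engineering | 82 ; Ops | 45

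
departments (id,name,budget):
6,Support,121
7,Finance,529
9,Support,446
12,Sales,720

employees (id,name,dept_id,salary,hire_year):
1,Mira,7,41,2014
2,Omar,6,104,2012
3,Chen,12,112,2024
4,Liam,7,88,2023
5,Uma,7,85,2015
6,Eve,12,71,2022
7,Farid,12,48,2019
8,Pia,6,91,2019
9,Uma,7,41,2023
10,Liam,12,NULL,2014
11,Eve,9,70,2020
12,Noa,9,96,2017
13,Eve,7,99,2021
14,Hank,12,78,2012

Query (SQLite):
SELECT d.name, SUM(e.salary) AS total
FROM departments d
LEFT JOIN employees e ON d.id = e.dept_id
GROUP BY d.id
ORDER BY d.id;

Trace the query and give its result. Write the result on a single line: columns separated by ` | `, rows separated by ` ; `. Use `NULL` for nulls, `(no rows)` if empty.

LEFT JOIN keeps every departments row; unmatched ones get NULL for employees columns.
Group by departments.id and compute SUM(e.salary). SUM over an all-NULL group is NULL.
  6: ids {2, 8} → SUM(e.salary)=195
  7: ids {1, 4, 5, 9, 13} → SUM(e.salary)=354
  9: ids {11, 12} → SUM(e.salary)=166
  12: ids {3, 6, 7, 10, 14} → SUM(e.salary)=309

Support | 195 ; Finance | 354 ; Support | 166 ; Sales | 309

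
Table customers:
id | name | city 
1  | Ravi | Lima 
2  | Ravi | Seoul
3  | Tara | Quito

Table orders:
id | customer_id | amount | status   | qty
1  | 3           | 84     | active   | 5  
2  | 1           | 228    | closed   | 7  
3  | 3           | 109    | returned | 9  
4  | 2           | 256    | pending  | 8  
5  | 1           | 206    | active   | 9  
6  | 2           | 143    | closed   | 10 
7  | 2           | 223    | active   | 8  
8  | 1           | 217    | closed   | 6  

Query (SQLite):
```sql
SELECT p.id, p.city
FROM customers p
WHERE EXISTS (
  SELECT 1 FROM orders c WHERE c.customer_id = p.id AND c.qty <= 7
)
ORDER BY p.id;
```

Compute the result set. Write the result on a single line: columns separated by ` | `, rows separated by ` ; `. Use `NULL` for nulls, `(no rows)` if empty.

1 | Lima ; 3 | Quito

For each customers row, check whether any orders with matching customer_id has qty <= 7.
Keep rows where that is true.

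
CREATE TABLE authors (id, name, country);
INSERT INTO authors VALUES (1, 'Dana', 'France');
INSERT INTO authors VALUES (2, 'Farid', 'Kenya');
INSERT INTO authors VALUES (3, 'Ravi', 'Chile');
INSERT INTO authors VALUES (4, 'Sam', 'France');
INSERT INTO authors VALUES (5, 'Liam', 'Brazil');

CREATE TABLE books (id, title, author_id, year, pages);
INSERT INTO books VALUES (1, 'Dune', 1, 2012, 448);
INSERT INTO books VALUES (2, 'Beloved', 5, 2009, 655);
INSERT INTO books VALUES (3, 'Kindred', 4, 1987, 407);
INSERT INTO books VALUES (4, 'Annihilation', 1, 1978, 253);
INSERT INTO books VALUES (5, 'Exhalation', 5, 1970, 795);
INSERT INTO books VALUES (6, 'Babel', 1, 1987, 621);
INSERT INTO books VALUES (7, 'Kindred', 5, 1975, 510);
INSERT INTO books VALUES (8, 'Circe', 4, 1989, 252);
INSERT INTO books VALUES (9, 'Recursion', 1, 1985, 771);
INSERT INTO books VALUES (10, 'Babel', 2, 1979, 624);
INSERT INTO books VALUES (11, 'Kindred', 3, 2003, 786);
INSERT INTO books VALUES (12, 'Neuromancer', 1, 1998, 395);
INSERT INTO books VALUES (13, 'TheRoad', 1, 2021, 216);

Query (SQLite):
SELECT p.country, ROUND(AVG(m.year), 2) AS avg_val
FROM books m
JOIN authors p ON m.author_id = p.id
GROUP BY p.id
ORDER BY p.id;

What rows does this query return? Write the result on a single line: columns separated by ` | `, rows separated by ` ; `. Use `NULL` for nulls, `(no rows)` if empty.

France | 1996.83 ; Kenya | 1979 ; Chile | 2003 ; France | 1988 ; Brazil | 1984.67

Join each books row to its authors via author_id.
Group joined rows by authors.id; compute ROUND(AVG(m.year), 2) per group.
  1: ids {1, 4, 6, 9, 12, 13} → ROUND(AVG(m.year), 2)=1996.83
  2: ids {10} → ROUND(AVG(m.year), 2)=1979
  3: ids {11} → ROUND(AVG(m.year), 2)=2003
  4: ids {3, 8} → ROUND(AVG(m.year), 2)=1988
  5: ids {2, 5, 7} → ROUND(AVG(m.year), 2)=1984.67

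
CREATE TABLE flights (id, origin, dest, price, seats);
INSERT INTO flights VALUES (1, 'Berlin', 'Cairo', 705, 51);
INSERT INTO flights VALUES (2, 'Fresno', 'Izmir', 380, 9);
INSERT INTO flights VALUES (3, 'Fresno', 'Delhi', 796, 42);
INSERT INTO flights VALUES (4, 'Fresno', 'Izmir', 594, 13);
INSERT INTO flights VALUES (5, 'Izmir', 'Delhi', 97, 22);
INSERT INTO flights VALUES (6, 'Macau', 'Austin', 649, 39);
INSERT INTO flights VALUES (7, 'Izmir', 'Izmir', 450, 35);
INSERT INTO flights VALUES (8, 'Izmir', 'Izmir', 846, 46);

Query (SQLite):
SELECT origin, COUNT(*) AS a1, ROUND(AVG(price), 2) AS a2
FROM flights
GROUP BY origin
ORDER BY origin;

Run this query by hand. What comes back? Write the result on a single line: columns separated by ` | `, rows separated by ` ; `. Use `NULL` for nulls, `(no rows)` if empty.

Berlin | 1 | 705 ; Fresno | 3 | 590 ; Izmir | 3 | 464.33 ; Macau | 1 | 649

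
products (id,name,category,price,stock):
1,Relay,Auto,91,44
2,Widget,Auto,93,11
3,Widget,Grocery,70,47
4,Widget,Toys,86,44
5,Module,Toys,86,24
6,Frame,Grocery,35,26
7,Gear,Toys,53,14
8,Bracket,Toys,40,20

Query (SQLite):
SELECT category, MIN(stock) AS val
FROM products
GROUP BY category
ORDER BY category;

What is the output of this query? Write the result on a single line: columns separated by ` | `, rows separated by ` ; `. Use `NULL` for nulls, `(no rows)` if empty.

Auto | 11 ; Grocery | 26 ; Toys | 14

Partition products by category; compute MIN(stock) within each group.
  Auto: ids {1, 2} → MIN(stock)=11
  Grocery: ids {3, 6} → MIN(stock)=26
  Toys: ids {4, 5, 7, 8} → MIN(stock)=14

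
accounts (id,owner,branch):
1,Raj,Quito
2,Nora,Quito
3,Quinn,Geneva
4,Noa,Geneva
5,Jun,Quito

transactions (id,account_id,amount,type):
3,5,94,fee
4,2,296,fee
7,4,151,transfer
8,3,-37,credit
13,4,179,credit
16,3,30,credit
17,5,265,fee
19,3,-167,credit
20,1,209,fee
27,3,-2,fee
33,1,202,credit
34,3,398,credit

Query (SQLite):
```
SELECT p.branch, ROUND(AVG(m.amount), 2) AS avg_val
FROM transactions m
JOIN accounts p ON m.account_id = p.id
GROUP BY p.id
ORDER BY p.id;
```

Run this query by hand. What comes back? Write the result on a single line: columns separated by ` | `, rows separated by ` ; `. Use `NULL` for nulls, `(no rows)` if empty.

Join each transactions row to its accounts via account_id.
Group joined rows by accounts.id; compute ROUND(AVG(m.amount), 2) per group.
  1: ids {20, 33} → ROUND(AVG(m.amount), 2)=205.5
  2: ids {4} → ROUND(AVG(m.amount), 2)=296
  3: ids {8, 16, 19, 27, 34} → ROUND(AVG(m.amount), 2)=44.4
  4: ids {7, 13} → ROUND(AVG(m.amount), 2)=165
  5: ids {3, 17} → ROUND(AVG(m.amount), 2)=179.5

Quito | 205.5 ; Quito | 296 ; Geneva | 44.4 ; Geneva | 165 ; Quito | 179.5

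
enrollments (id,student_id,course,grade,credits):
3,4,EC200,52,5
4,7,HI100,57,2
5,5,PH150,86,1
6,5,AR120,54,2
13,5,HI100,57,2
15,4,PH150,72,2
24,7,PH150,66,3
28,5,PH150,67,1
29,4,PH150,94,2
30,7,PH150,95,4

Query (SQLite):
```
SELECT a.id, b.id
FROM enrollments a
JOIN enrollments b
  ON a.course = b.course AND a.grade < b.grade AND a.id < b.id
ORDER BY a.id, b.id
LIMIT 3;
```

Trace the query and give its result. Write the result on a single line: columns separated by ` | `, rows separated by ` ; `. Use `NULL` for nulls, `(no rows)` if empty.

Pairs (a,b) with same course, a.grade < b.grade, a.id < b.id.
course groups: AR120:{6} EC200:{3} HI100:{4,13} PH150:{5,15,24,28,29,30}
Ordered by (a.id, b.id); first 3.

5 | 29 ; 5 | 30 ; 15 | 29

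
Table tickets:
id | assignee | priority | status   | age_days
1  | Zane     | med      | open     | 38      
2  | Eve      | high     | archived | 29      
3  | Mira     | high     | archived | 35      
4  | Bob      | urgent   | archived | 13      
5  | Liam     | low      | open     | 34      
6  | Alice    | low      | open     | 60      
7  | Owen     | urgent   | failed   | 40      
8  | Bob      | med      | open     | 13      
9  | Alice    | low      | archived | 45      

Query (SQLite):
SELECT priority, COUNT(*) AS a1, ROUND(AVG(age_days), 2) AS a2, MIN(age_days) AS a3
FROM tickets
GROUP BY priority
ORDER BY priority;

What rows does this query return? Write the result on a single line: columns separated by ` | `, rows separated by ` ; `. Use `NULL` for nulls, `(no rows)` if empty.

high | 2 | 32 | 29 ; low | 3 | 46.33 | 34 ; med | 2 | 25.5 | 13 ; urgent | 2 | 26.5 | 13

Group tickets by priority.
Per group compute: COUNT(*), ROUND(AVG(age_days), 2), MIN(age_days).
  high: ids {2, 3} → COUNT(*)=2, ROUND(AVG(age_days), 2)=32, MIN(age_days)=29
  low: ids {5, 6, 9} → COUNT(*)=3, ROUND(AVG(age_days), 2)=46.33, MIN(age_days)=34
  med: ids {1, 8} → COUNT(*)=2, ROUND(AVG(age_days), 2)=25.5, MIN(age_days)=13
  urgent: ids {4, 7} → COUNT(*)=2, ROUND(AVG(age_days), 2)=26.5, MIN(age_days)=13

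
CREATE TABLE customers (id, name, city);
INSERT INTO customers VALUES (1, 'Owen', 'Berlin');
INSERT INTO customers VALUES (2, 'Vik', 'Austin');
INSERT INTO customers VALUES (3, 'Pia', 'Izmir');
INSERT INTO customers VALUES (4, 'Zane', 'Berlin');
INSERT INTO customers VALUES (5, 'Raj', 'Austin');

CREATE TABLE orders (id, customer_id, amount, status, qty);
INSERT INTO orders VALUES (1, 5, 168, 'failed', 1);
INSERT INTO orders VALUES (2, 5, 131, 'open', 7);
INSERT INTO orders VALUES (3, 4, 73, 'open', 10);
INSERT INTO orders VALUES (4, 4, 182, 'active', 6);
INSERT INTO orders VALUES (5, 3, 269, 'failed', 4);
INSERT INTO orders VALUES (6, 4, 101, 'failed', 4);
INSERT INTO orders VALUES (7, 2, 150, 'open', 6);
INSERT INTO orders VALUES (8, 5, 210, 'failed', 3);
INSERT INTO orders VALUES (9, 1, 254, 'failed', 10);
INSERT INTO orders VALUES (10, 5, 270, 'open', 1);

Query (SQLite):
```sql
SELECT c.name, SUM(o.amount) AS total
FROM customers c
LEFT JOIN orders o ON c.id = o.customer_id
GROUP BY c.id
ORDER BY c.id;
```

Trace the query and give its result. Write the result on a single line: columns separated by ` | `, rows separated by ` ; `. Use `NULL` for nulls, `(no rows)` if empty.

Owen | 254 ; Vik | 150 ; Pia | 269 ; Zane | 356 ; Raj | 779

LEFT JOIN keeps every customers row; unmatched ones get NULL for orders columns.
Group by customers.id and compute SUM(o.amount). SUM over an all-NULL group is NULL.
  1: ids {9} → SUM(o.amount)=254
  2: ids {7} → SUM(o.amount)=150
  3: ids {5} → SUM(o.amount)=269
  4: ids {3, 4, 6} → SUM(o.amount)=356
  5: ids {1, 2, 8, 10} → SUM(o.amount)=779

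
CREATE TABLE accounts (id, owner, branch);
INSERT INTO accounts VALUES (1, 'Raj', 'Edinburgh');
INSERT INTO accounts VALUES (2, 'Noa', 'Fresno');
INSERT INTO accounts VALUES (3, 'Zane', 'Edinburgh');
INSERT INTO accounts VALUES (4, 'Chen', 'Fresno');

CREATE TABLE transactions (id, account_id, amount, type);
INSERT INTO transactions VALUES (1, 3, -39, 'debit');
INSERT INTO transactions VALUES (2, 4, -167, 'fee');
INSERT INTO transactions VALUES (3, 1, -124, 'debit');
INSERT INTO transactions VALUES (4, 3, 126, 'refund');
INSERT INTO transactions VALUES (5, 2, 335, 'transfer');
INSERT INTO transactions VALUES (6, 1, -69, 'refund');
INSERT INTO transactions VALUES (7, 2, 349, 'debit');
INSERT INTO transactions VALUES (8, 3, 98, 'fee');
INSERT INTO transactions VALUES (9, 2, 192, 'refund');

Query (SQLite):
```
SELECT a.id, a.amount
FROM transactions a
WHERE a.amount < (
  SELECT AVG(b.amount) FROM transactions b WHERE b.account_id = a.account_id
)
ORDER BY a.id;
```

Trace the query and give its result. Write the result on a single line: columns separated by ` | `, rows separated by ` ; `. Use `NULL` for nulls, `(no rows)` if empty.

1 | -39 ; 3 | -124 ; 9 | 192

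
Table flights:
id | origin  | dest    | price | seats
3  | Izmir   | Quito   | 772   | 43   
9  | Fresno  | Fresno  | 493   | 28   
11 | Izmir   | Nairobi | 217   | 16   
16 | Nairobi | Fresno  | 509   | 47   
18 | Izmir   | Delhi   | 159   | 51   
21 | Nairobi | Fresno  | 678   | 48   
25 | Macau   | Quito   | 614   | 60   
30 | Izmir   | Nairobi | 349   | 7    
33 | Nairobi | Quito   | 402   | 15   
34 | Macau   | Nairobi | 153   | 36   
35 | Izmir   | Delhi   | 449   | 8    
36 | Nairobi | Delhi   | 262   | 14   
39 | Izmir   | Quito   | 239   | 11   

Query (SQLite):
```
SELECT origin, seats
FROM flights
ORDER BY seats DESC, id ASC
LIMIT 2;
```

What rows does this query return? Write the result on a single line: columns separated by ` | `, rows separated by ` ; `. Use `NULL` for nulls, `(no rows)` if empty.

Sort by seats desc, tiebreak id asc: (60, id=25), (51, id=18), (48, id=21), (47, id=16), (43, id=3) …. Take first 2.

Macau | 60 ; Izmir | 51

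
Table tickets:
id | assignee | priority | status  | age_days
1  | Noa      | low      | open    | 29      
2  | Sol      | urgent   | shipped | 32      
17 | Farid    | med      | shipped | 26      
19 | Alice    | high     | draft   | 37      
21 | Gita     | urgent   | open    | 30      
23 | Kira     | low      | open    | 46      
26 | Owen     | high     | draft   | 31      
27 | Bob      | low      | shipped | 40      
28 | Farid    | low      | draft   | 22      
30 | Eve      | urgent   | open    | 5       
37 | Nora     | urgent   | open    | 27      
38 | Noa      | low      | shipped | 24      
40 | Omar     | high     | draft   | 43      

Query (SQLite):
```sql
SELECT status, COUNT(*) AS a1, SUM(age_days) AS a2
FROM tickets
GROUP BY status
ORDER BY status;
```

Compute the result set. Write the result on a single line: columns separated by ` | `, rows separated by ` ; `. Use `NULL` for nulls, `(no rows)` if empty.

Group tickets by status.
Per group compute: COUNT(*), SUM(age_days).
  draft: ids {19, 26, 28, 40} → COUNT(*)=4, SUM(age_days)=133
  open: ids {1, 21, 23, 30, 37} → COUNT(*)=5, SUM(age_days)=137
  shipped: ids {2, 17, 27, 38} → COUNT(*)=4, SUM(age_days)=122

draft | 4 | 133 ; open | 5 | 137 ; shipped | 4 | 122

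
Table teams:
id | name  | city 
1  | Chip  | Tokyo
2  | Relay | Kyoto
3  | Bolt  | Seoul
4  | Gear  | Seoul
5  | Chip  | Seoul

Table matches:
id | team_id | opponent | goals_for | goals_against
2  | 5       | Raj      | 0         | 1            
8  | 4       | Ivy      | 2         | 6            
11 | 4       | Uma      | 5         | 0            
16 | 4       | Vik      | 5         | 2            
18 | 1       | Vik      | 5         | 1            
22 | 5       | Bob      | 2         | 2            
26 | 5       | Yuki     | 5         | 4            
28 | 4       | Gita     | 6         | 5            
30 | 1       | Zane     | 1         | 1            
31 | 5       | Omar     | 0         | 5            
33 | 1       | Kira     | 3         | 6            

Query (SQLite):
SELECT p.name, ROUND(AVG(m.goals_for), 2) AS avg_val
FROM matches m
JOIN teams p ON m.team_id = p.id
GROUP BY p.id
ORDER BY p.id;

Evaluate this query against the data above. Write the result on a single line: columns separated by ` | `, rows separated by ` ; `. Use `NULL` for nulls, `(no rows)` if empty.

Chip | 3 ; Gear | 4.5 ; Chip | 1.75

Join each matches row to its teams via team_id.
Group joined rows by teams.id; compute ROUND(AVG(m.goals_for), 2) per group.
  1: ids {18, 30, 33} → ROUND(AVG(m.goals_for), 2)=3
  4: ids {8, 11, 16, 28} → ROUND(AVG(m.goals_for), 2)=4.5
  5: ids {2, 22, 26, 31} → ROUND(AVG(m.goals_for), 2)=1.75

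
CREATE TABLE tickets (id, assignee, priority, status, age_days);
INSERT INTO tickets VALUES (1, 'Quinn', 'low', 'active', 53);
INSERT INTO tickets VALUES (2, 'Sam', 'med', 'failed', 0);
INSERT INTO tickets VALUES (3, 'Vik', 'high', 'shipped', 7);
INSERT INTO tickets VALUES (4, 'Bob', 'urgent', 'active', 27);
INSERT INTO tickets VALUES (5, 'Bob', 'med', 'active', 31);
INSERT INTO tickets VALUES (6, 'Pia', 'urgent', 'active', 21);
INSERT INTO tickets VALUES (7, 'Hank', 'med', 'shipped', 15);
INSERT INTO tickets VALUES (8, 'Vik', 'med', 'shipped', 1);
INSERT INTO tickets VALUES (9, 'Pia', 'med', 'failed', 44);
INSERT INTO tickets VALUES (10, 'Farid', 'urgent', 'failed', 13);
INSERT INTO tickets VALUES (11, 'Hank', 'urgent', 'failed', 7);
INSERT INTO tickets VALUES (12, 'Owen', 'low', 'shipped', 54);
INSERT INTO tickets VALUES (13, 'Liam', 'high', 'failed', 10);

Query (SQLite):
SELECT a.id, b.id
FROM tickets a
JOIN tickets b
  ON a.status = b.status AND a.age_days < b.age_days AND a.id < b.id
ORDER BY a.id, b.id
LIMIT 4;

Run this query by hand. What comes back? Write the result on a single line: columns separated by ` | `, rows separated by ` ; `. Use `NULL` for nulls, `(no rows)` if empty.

Pairs (a,b) with same status, a.age_days < b.age_days, a.id < b.id.
status groups: active:{1,4,5,6} failed:{2,9,10,11,13} shipped:{3,7,8,12}
Ordered by (a.id, b.id); first 4.

2 | 9 ; 2 | 10 ; 2 | 11 ; 2 | 13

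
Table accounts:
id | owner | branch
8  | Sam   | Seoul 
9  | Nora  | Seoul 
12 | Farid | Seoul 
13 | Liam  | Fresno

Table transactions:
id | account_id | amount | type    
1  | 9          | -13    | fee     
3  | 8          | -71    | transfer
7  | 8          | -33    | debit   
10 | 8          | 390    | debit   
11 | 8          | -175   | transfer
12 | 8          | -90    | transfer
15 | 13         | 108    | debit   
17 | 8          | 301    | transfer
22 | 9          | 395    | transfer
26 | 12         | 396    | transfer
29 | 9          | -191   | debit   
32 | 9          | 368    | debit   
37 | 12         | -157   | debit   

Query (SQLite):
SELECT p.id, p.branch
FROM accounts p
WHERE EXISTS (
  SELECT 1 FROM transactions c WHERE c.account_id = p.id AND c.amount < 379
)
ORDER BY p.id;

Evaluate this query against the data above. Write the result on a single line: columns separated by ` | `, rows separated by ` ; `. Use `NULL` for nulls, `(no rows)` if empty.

For each accounts row, check whether any transactions with matching account_id has amount < 379.
Keep rows where that is true.

8 | Seoul ; 9 | Seoul ; 12 | Seoul ; 13 | Fresno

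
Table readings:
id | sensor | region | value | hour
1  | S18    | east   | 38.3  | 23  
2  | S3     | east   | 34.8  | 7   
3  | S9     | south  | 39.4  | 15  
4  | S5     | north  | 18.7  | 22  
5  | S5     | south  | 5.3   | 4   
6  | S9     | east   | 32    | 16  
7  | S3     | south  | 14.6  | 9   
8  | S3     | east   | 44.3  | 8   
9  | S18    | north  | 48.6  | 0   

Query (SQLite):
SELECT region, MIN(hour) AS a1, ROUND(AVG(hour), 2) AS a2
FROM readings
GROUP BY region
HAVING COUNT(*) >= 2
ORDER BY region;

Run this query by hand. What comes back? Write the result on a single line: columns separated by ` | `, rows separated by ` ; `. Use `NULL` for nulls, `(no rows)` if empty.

Group readings by region.
Per group compute: MIN(hour), ROUND(AVG(hour), 2).
HAVING: drop groups with fewer than 2 rows.
  east: ids {1, 2, 6, 8} → MIN(hour)=7, ROUND(AVG(hour), 2)=13.5
  north: ids {4, 9} → MIN(hour)=0, ROUND(AVG(hour), 2)=11
  south: ids {3, 5, 7} → MIN(hour)=4, ROUND(AVG(hour), 2)=9.33

east | 7 | 13.5 ; north | 0 | 11 ; south | 4 | 9.33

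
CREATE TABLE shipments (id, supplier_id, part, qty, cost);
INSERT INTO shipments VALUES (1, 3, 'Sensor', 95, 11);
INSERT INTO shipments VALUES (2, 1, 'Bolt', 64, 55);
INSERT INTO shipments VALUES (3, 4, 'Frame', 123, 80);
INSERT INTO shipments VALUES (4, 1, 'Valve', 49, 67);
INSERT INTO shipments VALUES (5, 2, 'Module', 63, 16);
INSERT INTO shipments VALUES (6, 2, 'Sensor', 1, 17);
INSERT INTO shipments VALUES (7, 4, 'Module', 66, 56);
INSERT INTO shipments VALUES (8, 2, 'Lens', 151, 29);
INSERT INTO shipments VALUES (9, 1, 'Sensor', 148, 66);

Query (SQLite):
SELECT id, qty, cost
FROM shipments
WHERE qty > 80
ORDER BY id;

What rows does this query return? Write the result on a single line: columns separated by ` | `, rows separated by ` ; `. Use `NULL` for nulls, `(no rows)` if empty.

1 | 95 | 11 ; 3 | 123 | 80 ; 8 | 151 | 29 ; 9 | 148 | 66

qty > 80: ids {1, 3, 8, 9}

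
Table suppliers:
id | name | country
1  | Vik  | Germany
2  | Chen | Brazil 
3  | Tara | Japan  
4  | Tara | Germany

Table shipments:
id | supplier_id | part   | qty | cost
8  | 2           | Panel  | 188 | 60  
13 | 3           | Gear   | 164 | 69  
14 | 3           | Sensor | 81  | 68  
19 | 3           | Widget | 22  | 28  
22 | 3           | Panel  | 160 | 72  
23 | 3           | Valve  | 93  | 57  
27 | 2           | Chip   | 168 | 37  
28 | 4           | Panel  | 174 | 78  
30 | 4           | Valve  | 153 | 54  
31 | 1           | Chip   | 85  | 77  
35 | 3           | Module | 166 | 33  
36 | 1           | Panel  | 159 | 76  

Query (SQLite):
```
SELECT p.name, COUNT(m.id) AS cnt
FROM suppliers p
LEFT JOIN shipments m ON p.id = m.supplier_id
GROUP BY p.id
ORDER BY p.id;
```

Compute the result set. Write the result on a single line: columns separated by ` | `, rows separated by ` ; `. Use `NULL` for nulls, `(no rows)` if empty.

LEFT JOIN keeps every suppliers row; unmatched ones get NULL for shipments columns.
Group by suppliers.id and compute COUNT(m.id). COUNT(col) of an all-NULL group is 0.
  1: ids {31, 36} → COUNT(m.id)=2
  2: ids {8, 27} → COUNT(m.id)=2
  3: ids {13, 14, 19, 22, 23, 35} → COUNT(m.id)=6
  4: ids {28, 30} → COUNT(m.id)=2

Vik | 2 ; Chen | 2 ; Tara | 6 ; Tara | 2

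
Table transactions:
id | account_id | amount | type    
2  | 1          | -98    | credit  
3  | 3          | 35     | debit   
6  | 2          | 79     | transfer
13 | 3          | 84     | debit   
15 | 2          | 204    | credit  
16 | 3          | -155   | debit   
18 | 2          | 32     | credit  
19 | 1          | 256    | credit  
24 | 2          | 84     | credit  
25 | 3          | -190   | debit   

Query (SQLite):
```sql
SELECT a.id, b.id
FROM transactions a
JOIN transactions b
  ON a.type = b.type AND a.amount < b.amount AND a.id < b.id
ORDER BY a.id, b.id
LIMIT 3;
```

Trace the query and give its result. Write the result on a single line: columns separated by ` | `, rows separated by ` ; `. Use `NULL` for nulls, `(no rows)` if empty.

2 | 15 ; 2 | 18 ; 2 | 19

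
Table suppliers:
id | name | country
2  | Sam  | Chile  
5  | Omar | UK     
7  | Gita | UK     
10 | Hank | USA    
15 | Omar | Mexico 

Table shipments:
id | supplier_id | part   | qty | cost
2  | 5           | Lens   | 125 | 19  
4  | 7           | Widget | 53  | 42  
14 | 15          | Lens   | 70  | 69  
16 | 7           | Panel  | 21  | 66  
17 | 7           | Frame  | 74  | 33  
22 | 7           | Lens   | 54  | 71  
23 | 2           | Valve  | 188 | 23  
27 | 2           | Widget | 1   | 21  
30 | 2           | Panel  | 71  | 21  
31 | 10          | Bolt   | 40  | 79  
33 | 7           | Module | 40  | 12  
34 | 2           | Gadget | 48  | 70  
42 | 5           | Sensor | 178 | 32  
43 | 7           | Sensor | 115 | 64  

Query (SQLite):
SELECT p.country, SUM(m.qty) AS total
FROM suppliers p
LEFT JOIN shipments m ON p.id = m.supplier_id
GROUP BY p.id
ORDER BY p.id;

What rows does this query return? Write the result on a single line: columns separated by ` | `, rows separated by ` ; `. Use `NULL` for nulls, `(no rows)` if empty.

Chile | 308 ; UK | 303 ; UK | 357 ; USA | 40 ; Mexico | 70

LEFT JOIN keeps every suppliers row; unmatched ones get NULL for shipments columns.
Group by suppliers.id and compute SUM(m.qty). SUM over an all-NULL group is NULL.
  2: ids {23, 27, 30, 34} → SUM(m.qty)=308
  5: ids {2, 42} → SUM(m.qty)=303
  7: ids {4, 16, 17, 22, 33, 43} → SUM(m.qty)=357
  10: ids {31} → SUM(m.qty)=40
  15: ids {14} → SUM(m.qty)=70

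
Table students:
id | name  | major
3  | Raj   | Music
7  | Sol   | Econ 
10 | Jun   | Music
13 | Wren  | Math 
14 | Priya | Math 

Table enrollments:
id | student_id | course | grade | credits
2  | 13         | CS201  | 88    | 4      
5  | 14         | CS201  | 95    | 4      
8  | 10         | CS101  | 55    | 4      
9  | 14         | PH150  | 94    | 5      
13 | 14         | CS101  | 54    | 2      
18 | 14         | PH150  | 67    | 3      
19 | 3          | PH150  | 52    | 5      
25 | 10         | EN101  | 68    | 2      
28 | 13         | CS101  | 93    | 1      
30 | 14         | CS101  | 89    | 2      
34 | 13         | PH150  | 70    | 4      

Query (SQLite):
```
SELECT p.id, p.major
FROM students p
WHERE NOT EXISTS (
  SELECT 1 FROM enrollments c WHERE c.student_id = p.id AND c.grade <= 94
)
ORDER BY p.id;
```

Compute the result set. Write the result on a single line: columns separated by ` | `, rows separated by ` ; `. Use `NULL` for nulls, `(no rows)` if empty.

7 | Econ

For each students row, check whether any enrollments with matching student_id has grade <= 94.
Keep rows where that is false.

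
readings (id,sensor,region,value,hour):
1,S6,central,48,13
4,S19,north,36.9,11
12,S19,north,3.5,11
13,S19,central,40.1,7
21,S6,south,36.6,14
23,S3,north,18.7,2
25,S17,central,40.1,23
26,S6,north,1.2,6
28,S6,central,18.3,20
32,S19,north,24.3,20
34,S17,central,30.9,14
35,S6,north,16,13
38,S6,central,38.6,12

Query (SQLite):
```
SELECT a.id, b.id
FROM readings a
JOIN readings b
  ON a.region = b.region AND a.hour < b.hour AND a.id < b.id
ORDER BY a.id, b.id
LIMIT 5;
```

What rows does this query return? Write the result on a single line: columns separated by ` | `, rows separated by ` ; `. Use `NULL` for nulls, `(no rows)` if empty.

Pairs (a,b) with same region, a.hour < b.hour, a.id < b.id.
region groups: central:{1,13,25,28,34,38} north:{4,12,23,26,32,35} south:{21}
Ordered by (a.id, b.id); first 5.

1 | 25 ; 1 | 28 ; 1 | 34 ; 4 | 32 ; 4 | 35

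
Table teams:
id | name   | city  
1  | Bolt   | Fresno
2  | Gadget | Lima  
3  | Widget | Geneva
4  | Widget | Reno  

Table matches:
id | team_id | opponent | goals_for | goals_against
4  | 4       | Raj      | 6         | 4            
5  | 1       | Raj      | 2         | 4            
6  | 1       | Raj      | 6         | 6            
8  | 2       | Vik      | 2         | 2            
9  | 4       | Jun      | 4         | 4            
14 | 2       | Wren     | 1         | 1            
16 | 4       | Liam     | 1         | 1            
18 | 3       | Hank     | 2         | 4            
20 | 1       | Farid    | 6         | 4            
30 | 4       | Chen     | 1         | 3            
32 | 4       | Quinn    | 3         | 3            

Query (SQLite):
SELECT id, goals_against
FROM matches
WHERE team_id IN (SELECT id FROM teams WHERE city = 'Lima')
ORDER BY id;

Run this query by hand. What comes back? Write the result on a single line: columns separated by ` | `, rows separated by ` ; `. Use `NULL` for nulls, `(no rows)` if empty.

8 | 2 ; 14 | 1

Inner query: teams.id where city = 'Lima'.
Outer: keep matches rows whose team_id is in that set.
Inner query → {2}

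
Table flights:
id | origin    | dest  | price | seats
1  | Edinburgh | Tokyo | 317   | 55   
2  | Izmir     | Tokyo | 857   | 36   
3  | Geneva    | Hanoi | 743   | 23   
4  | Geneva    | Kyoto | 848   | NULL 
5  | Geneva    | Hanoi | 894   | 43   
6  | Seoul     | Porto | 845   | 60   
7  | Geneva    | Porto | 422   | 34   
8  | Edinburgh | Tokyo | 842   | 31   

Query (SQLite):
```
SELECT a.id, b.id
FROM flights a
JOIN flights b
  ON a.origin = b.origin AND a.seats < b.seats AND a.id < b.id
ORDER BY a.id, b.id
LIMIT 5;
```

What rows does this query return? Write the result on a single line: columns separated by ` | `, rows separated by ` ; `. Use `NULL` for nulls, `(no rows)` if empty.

Pairs (a,b) with same origin, a.seats < b.seats, a.id < b.id.
origin groups: Edinburgh:{1,8} Geneva:{3,4,5,7} Izmir:{2} Seoul:{6}
Ordered by (a.id, b.id); first 5.

3 | 5 ; 3 | 7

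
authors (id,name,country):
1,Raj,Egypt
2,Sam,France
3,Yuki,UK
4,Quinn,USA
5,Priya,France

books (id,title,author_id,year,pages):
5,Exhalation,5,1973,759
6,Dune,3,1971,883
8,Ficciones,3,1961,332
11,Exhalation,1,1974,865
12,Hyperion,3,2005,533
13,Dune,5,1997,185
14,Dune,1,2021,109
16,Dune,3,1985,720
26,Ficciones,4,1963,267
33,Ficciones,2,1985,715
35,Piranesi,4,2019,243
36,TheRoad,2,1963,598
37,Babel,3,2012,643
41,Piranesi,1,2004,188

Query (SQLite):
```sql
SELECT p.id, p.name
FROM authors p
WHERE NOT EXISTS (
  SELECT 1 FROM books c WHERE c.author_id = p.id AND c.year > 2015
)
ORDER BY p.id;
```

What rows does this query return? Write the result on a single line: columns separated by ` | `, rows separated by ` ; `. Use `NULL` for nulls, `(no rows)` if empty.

For each authors row, check whether any books with matching author_id has year > 2015.
Keep rows where that is false.

2 | Sam ; 3 | Yuki ; 5 | Priya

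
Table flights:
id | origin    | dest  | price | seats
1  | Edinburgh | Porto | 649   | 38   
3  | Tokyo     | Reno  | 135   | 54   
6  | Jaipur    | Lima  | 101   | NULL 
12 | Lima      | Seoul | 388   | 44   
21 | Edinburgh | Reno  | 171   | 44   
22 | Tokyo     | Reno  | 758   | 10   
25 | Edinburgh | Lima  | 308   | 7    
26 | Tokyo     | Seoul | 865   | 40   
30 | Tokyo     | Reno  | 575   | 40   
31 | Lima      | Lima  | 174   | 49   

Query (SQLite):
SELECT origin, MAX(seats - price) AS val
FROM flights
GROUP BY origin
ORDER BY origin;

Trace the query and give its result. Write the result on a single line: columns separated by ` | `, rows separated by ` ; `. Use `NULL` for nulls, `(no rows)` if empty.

Edinburgh | -127 ; Jaipur | NULL ; Lima | -125 ; Tokyo | -81

For each row compute seats - price.
Group by origin; take MAX of the expression per group.
  Edinburgh: ids {1, 21, 25} → MAX(seats - price)=-127
  Jaipur: ids {6} → MAX(seats - price)=NULL
  Lima: ids {12, 31} → MAX(seats - price)=-125
  Tokyo: ids {3, 22, 26, 30} → MAX(seats - price)=-81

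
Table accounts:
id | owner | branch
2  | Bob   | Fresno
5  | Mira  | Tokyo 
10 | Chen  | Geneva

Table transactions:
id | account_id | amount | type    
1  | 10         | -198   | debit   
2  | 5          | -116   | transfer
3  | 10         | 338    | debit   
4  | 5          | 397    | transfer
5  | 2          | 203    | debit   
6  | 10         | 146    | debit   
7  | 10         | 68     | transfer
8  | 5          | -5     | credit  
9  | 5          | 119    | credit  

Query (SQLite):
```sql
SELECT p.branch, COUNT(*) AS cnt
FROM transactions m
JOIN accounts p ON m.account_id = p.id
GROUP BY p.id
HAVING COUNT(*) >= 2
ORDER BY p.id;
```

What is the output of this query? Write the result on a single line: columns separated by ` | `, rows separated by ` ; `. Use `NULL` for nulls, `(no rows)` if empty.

Join each transactions row to its accounts via account_id.
Group joined rows by accounts.id; compute COUNT(*) per group.
HAVING: keep groups with count ≥ 2.
  2: ids {5} → COUNT(*)=1
  5: ids {2, 4, 8, 9} → COUNT(*)=4
  10: ids {1, 3, 6, 7} → COUNT(*)=4

Tokyo | 4 ; Geneva | 4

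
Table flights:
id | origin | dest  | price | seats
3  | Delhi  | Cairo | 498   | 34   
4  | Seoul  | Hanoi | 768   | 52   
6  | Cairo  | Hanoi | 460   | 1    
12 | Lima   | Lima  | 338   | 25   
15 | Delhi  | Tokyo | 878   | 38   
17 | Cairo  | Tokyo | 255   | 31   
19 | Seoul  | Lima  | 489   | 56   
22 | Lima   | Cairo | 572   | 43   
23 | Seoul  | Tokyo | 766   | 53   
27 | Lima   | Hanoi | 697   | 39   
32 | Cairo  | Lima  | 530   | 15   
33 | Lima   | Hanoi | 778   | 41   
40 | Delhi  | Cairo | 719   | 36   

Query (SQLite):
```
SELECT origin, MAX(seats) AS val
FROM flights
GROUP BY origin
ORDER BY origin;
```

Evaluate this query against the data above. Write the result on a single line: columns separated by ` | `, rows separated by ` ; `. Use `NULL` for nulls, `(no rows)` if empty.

Cairo | 31 ; Delhi | 38 ; Lima | 43 ; Seoul | 56

Partition flights by origin; compute MAX(seats) within each group.
  Cairo: ids {6, 17, 32} → MAX(seats)=31
  Delhi: ids {3, 15, 40} → MAX(seats)=38
  Lima: ids {12, 22, 27, 33} → MAX(seats)=43
  Seoul: ids {4, 19, 23} → MAX(seats)=56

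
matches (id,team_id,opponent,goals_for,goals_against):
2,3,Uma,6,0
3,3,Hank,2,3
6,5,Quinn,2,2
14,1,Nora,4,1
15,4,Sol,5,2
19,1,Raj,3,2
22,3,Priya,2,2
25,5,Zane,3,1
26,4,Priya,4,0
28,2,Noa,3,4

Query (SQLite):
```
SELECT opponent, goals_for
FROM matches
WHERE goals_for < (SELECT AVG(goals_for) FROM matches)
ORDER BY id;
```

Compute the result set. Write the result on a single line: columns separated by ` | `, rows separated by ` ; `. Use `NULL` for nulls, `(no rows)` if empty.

Scalar subquery: AVG(goals_for) over all matches rows = 3.4.
Keep rows where goals_for < that value.

Hank | 2 ; Quinn | 2 ; Raj | 3 ; Priya | 2 ; Zane | 3 ; Noa | 3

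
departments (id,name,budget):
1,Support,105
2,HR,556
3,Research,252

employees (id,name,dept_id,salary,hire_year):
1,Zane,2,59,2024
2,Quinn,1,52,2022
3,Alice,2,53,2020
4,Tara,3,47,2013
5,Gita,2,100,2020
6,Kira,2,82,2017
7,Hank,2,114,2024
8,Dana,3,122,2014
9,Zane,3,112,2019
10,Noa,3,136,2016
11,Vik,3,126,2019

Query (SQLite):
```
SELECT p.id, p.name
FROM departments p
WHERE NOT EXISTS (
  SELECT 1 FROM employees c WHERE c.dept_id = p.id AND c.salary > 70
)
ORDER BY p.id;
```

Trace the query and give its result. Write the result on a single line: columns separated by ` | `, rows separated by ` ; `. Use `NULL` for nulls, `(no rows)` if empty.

For each departments row, check whether any employees with matching dept_id has salary > 70.
Keep rows where that is false.

1 | Support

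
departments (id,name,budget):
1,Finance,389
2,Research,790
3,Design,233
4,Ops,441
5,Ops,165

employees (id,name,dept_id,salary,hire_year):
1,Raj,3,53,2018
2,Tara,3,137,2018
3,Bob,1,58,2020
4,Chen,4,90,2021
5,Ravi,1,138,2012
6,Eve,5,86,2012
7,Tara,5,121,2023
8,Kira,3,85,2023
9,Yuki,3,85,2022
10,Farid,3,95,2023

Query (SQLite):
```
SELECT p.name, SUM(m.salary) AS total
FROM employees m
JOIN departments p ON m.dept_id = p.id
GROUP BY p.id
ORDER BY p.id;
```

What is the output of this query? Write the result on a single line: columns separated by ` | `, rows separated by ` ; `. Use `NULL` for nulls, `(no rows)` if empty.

Join each employees row to its departments via dept_id.
Group joined rows by departments.id; compute SUM(m.salary) per group.
  1: ids {3, 5} → SUM(m.salary)=196
  3: ids {1, 2, 8, 9, 10} → SUM(m.salary)=455
  4: ids {4} → SUM(m.salary)=90
  5: ids {6, 7} → SUM(m.salary)=207

Finance | 196 ; Design | 455 ; Ops | 90 ; Ops | 207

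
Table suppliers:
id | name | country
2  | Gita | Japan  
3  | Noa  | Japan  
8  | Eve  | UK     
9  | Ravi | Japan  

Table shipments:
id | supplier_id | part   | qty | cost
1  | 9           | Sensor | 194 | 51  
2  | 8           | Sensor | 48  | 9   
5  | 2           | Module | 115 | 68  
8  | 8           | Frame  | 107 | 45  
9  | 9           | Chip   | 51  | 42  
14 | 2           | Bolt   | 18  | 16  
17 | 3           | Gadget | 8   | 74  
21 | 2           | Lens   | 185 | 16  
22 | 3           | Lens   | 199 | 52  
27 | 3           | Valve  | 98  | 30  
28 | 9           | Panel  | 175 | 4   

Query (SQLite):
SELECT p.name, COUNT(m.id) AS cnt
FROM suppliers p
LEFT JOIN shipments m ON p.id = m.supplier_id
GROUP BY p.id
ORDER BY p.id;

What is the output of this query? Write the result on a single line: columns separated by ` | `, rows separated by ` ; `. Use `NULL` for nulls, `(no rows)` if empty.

Gita | 3 ; Noa | 3 ; Eve | 2 ; Ravi | 3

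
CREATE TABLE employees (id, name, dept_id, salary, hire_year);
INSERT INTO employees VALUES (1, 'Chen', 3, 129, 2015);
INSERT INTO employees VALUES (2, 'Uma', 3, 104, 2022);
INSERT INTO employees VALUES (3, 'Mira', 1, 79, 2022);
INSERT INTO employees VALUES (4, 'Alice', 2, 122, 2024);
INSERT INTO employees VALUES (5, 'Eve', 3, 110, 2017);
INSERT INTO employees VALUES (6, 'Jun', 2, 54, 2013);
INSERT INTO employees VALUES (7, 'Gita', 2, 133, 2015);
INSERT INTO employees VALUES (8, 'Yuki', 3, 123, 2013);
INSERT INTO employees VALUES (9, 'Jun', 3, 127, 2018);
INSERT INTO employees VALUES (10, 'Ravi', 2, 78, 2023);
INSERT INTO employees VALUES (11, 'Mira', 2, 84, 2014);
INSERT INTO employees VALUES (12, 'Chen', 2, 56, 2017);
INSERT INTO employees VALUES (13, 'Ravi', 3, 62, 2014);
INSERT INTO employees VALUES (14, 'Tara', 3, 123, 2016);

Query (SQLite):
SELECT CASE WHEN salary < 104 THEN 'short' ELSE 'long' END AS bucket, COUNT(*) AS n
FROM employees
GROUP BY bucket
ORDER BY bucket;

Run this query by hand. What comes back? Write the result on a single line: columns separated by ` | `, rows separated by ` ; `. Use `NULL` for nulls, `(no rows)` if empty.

long | 8 ; short | 6

Bucket rows by salary < 104 → 'short' else 'long'; count each bucket.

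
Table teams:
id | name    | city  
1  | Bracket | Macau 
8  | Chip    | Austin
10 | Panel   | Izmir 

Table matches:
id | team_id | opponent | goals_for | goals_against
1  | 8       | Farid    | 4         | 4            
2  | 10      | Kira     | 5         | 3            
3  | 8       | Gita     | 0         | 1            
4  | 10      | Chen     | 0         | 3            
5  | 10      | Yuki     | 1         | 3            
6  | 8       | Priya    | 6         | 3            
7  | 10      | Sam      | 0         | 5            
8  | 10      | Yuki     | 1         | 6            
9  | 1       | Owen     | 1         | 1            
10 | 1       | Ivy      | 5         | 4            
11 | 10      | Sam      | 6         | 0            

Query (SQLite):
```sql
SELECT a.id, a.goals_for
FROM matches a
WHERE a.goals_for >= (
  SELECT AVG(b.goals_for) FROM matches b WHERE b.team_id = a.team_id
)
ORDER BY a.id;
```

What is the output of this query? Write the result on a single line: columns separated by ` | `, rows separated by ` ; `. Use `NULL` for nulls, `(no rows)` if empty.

For each matches row a, compute AVG(goals_for) over rows sharing a.team_id.
Keep row a if a.goals_for >= that per-group AVG.
  team_id=1: AVG(goals_for) = 3.0
  team_id=8: AVG(goals_for) = 3.333333
  team_id=10: AVG(goals_for) = 2.166667

1 | 4 ; 2 | 5 ; 6 | 6 ; 10 | 5 ; 11 | 6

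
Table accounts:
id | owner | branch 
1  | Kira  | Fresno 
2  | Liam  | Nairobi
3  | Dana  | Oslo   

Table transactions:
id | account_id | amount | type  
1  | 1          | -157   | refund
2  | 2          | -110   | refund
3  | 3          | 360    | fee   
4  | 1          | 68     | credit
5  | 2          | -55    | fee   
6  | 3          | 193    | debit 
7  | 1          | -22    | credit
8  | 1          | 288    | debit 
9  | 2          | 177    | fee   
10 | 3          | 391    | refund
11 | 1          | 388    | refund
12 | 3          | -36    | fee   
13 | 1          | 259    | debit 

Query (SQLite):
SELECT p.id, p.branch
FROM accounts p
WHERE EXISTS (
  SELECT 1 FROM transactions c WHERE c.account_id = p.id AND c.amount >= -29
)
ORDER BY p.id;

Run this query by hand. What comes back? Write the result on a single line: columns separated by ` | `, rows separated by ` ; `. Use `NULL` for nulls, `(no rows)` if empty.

1 | Fresno ; 2 | Nairobi ; 3 | Oslo

For each accounts row, check whether any transactions with matching account_id has amount >= -29.
Keep rows where that is true.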